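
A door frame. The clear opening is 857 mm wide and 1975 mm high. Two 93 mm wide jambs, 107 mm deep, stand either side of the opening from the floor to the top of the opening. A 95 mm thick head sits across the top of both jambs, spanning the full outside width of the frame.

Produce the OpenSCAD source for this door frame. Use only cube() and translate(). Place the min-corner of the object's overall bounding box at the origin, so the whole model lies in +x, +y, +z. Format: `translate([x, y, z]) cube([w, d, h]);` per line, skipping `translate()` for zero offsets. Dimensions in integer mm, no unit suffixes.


cube([93, 107, 1975]);
translate([950, 0, 0]) cube([93, 107, 1975]);
translate([0, 0, 1975]) cube([1043, 107, 95]);


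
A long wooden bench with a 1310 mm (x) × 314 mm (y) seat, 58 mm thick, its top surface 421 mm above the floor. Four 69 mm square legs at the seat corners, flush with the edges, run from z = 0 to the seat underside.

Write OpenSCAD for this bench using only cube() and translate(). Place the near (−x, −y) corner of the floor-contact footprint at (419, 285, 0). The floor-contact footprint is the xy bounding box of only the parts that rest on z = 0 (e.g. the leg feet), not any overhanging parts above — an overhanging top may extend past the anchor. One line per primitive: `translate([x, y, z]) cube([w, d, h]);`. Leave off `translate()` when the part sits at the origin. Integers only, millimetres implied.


translate([419, 285, 363]) cube([1310, 314, 58]);
translate([419, 285, 0]) cube([69, 69, 363]);
translate([419, 530, 0]) cube([69, 69, 363]);
translate([1660, 285, 0]) cube([69, 69, 363]);
translate([1660, 530, 0]) cube([69, 69, 363]);


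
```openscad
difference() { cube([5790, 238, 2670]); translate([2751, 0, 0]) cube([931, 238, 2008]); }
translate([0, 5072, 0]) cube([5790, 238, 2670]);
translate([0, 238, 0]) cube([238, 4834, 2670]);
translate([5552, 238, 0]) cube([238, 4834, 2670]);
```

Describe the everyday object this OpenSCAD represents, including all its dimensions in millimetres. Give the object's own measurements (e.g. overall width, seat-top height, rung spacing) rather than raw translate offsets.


A single room: four walls, each 2670 mm tall and 238 mm thick, enclosing an outside footprint 5790×5310 mm (x × y), no floor or roof. The front and back walls (−y and +y sides) run the full x-width; the side walls fit between their inner faces. A door opening 931 mm wide and 2008 mm tall is cut through the front wall from the floor up, its −x edge 2751 mm from the wall's −x end.


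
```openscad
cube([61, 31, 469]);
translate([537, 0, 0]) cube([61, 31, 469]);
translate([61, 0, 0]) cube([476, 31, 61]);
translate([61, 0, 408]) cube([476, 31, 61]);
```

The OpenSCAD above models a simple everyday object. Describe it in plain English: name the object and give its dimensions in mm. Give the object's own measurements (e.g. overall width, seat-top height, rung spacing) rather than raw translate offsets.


A rectangular picture frame lying in the x–z plane (depth along y). The opening is 476 mm wide (x) by 347 mm tall (z), surrounded by a border 61 mm wide on all four sides. The frame is 31 mm deep and is made of two full-height vertical stiles with two horizontal rails fitted between them.


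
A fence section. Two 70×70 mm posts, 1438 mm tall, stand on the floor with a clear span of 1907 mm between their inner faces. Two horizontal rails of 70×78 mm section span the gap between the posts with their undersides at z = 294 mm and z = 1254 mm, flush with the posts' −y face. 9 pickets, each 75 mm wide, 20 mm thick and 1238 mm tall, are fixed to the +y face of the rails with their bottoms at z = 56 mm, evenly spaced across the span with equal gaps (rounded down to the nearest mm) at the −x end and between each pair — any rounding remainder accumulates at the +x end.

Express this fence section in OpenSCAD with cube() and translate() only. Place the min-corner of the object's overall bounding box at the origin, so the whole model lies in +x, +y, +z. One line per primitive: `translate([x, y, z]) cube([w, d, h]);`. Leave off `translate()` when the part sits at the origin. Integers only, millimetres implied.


cube([70, 70, 1438]);
translate([1977, 0, 0]) cube([70, 70, 1438]);
translate([70, 0, 294]) cube([1907, 70, 78]);
translate([70, 0, 1254]) cube([1907, 70, 78]);
translate([193, 70, 56]) cube([75, 20, 1238]);
translate([391, 70, 56]) cube([75, 20, 1238]);
translate([589, 70, 56]) cube([75, 20, 1238]);
translate([787, 70, 56]) cube([75, 20, 1238]);
translate([985, 70, 56]) cube([75, 20, 1238]);
translate([1183, 70, 56]) cube([75, 20, 1238]);
translate([1381, 70, 56]) cube([75, 20, 1238]);
translate([1579, 70, 56]) cube([75, 20, 1238]);
translate([1777, 70, 56]) cube([75, 20, 1238]);


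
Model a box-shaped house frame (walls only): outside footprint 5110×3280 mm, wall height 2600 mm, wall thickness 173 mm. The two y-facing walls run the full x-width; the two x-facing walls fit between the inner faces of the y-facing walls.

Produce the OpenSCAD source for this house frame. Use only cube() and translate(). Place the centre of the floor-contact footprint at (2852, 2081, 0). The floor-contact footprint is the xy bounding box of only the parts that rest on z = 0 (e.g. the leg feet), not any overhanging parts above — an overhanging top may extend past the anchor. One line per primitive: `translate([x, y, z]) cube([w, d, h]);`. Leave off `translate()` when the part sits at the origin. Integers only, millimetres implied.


translate([297, 441, 0]) cube([5110, 173, 2600]);
translate([297, 3548, 0]) cube([5110, 173, 2600]);
translate([297, 614, 0]) cube([173, 2934, 2600]);
translate([5234, 614, 0]) cube([173, 2934, 2600]);


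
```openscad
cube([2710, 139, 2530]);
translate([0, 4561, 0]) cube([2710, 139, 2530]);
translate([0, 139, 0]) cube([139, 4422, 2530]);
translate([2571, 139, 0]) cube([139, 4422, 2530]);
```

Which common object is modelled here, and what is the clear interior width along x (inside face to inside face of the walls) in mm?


A house (or room) frame. The interior width is 2432 mm.

Four 2530 mm walls enclosing a rectangle with no floor or roof — a room or house frame. Outside width is 2710 mm and wall thickness is 139 mm, so the interior width is 2710 − 2 × 139 = 2432 mm.


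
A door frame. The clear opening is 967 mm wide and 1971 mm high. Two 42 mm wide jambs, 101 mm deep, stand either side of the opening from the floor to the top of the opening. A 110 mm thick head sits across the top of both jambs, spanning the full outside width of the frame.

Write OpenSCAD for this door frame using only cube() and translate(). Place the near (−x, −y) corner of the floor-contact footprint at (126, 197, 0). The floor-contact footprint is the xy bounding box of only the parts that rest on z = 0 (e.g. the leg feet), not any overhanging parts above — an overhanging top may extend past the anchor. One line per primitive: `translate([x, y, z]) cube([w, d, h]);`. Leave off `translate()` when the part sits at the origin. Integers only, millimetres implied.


translate([126, 197, 0]) cube([42, 101, 1971]);
translate([1135, 197, 0]) cube([42, 101, 1971]);
translate([126, 197, 1971]) cube([1051, 101, 110]);


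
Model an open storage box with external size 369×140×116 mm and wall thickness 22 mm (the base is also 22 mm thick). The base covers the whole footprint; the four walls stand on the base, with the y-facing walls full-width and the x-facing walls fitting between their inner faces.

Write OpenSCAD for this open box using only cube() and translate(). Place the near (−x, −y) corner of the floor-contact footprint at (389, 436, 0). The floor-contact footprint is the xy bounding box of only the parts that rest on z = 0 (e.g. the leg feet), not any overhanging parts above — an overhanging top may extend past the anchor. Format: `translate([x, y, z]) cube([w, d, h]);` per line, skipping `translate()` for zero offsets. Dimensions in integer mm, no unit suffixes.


translate([389, 436, 0]) cube([369, 140, 22]);
translate([389, 436, 22]) cube([369, 22, 94]);
translate([389, 554, 22]) cube([369, 22, 94]);
translate([389, 458, 22]) cube([22, 96, 94]);
translate([736, 458, 22]) cube([22, 96, 94]);


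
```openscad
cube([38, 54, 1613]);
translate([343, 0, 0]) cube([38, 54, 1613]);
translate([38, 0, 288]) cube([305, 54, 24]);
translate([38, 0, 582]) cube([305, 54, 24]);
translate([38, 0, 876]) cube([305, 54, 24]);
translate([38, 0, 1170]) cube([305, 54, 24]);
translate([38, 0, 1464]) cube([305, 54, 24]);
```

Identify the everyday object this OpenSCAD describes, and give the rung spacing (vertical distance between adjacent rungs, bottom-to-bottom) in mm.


A ladder. The rung spacing is 294 mm.

Two tall 38×54 posts with 5 short bars between them — a ladder. Adjacent rungs sit at z = 288 and z = 582, so the spacing is 582 − 288 = 294 mm.


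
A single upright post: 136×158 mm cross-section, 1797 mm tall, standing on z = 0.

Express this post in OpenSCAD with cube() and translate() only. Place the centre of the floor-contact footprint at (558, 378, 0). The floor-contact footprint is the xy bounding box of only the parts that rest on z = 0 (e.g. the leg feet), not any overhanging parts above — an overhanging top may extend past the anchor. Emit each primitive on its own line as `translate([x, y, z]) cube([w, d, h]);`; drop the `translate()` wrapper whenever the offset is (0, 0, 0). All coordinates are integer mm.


translate([490, 299, 0]) cube([136, 158, 1797]);


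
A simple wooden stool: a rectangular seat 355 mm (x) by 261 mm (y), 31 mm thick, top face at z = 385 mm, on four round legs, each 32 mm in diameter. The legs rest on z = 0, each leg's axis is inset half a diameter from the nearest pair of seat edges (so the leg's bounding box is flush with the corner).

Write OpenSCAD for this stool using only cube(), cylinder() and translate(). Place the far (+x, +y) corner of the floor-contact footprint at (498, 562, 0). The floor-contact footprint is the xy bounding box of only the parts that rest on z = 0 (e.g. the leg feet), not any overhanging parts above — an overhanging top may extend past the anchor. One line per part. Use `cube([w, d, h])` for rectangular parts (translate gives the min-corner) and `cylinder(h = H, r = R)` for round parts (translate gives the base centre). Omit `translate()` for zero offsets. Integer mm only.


translate([143, 301, 354]) cube([355, 261, 31]);
translate([159, 317, 0]) cylinder(h = 354, r = 16);
translate([482, 317, 0]) cylinder(h = 354, r = 16);
translate([159, 546, 0]) cylinder(h = 354, r = 16);
translate([482, 546, 0]) cylinder(h = 354, r = 16);


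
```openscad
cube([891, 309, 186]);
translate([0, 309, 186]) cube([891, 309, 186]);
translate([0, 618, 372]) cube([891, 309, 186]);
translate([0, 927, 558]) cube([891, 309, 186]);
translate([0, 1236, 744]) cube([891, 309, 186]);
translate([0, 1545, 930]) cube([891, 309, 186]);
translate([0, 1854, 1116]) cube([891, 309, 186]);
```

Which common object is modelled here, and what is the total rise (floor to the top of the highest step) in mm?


A staircase. The total rise is 1302 mm.

7 identical blocks, each offset up and back from the previous — a staircase. Each step is 186 mm tall and there are 7 of them, so the total rise is 7 × 186 = 1302 mm.


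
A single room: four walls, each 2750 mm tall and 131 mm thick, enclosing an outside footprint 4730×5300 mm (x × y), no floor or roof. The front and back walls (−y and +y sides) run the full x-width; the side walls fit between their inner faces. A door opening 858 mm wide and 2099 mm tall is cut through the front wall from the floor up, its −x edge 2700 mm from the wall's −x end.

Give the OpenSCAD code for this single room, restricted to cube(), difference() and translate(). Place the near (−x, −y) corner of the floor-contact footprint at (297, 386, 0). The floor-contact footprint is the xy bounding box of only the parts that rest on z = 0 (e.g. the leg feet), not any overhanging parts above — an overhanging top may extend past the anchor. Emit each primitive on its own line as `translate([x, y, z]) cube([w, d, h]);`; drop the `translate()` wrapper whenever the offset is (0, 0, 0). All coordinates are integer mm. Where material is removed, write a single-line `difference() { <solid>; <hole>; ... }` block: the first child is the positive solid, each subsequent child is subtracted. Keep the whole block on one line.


difference() { translate([297, 386, 0]) cube([4730, 131, 2750]); translate([2997, 386, 0]) cube([858, 131, 2099]); }
translate([297, 5555, 0]) cube([4730, 131, 2750]);
translate([297, 517, 0]) cube([131, 5038, 2750]);
translate([4896, 517, 0]) cube([131, 5038, 2750]);


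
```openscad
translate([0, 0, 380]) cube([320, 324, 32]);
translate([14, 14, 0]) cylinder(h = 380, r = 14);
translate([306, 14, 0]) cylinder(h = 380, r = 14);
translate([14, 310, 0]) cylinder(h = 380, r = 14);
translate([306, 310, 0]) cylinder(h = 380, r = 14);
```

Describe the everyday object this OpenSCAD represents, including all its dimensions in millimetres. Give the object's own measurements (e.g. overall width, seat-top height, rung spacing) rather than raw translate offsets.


A four-legged stool. The seat is a 320×324×32 mm slab whose top surface is at z = 412 mm; four round legs, each 28 mm in diameter, run from the floor (z = 0) to the underside of the seat, each leg's axis is inset half a diameter from the nearest pair of seat edges (so the leg's bounding box is flush with the corner).


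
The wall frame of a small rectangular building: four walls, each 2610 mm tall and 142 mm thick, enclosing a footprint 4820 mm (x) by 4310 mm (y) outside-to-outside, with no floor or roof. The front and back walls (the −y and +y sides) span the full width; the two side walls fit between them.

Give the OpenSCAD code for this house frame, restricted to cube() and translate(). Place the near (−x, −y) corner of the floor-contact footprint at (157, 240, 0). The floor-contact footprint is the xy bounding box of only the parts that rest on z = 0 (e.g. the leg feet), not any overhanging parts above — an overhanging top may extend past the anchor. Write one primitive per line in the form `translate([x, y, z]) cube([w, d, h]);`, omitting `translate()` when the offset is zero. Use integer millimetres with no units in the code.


translate([157, 240, 0]) cube([4820, 142, 2610]);
translate([157, 4408, 0]) cube([4820, 142, 2610]);
translate([157, 382, 0]) cube([142, 4026, 2610]);
translate([4835, 382, 0]) cube([142, 4026, 2610]);


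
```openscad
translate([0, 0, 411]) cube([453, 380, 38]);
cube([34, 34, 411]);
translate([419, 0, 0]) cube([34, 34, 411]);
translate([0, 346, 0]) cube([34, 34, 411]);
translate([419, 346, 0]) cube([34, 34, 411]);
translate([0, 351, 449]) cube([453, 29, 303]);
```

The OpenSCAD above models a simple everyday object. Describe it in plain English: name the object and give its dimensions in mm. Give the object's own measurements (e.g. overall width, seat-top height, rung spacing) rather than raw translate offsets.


A chair. The seat is a 453×380×38 mm slab with its top at z = 449 mm, on four 34×34 mm corner legs (flush with the seat edges, standing on z = 0). A flat backrest 29 mm thick, 303 mm tall, spans the full seat width and rises from the seat top along its +y edge, rear face flush with the rear of the seat.


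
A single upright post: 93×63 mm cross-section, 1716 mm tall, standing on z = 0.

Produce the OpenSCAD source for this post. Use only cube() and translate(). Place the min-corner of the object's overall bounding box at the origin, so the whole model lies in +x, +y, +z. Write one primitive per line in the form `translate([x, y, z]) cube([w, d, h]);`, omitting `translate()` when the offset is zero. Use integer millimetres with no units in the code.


cube([93, 63, 1716]);


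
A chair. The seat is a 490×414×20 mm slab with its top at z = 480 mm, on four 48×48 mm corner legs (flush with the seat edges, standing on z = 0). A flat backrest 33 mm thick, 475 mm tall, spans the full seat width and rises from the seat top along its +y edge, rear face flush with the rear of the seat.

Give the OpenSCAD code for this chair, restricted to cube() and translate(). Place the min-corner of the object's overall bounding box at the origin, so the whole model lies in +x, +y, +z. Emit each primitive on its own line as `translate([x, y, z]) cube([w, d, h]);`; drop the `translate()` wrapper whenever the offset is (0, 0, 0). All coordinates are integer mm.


// leg_h = 480 - 20 = 460
translate([0, 0, 460]) cube([490, 414, 20]);
cube([48, 48, 460]);
translate([442, 0, 0]) cube([48, 48, 460]);
translate([0, 366, 0]) cube([48, 48, 460]);
translate([442, 366, 0]) cube([48, 48, 460]);
translate([0, 381, 480]) cube([490, 33, 475]);


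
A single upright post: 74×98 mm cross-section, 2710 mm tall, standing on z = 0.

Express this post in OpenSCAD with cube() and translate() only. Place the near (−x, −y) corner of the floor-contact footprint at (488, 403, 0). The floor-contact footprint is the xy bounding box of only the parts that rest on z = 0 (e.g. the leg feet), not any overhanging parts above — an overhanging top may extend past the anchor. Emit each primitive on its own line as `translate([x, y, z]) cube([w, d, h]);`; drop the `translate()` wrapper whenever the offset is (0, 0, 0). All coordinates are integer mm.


translate([488, 403, 0]) cube([74, 98, 2710]);


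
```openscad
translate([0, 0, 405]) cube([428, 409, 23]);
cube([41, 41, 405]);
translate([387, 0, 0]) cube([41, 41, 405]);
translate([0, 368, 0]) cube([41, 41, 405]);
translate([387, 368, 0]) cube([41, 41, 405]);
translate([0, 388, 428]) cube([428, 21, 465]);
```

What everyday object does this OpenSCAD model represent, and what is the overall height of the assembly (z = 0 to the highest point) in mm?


A chair. The overall height is 893 mm.

A slab on four corner posts with a tall panel at the back — a chair. The seat slab sits at z = 405 with thickness 23, and the 465 mm backrest starts at the seat top, so the overall height is 405 + 23 + 465 = 893 mm.


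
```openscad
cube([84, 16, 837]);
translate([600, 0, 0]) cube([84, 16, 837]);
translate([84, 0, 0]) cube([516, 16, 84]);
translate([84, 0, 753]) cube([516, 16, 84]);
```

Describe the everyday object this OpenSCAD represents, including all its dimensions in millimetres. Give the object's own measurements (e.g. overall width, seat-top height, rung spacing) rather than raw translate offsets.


A rectangular picture frame lying in the x–z plane (depth along y). The opening is 516 mm wide (x) by 669 mm tall (z), surrounded by a border 84 mm wide on all four sides. The frame is 16 mm deep and is made of two full-height vertical stiles with two horizontal rails fitted between them.


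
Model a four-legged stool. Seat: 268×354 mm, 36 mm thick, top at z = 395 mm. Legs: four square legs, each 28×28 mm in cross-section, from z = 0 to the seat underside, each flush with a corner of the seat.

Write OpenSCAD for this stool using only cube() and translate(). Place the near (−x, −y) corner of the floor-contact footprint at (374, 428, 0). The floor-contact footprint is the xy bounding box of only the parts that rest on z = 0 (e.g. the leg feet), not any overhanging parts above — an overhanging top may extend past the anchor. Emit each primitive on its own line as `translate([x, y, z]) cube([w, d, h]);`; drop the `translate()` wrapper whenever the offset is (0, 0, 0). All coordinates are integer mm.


translate([374, 428, 359]) cube([268, 354, 36]);
translate([374, 428, 0]) cube([28, 28, 359]);
translate([614, 428, 0]) cube([28, 28, 359]);
translate([374, 754, 0]) cube([28, 28, 359]);
translate([614, 754, 0]) cube([28, 28, 359]);


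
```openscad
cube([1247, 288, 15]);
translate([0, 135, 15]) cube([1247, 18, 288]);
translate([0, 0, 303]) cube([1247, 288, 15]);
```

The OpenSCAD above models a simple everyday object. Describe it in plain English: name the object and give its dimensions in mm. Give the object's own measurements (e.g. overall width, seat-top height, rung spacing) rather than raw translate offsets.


An I-beam lying along x, 1247 mm long. Overall section height 318 mm. Two flanges 288 mm wide (y) and 15 mm thick, one on the floor and one at the top; a web 18 mm thick runs between them, centred on the flange width.


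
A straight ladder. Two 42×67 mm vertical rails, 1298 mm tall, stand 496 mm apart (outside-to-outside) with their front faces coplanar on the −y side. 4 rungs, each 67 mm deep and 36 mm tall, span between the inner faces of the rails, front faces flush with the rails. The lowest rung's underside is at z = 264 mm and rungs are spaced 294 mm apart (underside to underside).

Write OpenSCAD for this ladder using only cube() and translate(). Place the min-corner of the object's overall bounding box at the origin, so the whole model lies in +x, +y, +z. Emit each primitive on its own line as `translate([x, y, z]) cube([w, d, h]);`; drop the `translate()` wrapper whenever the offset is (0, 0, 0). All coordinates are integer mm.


cube([42, 67, 1298]);
translate([454, 0, 0]) cube([42, 67, 1298]);
translate([42, 0, 264]) cube([412, 67, 36]);
translate([42, 0, 558]) cube([412, 67, 36]);
translate([42, 0, 852]) cube([412, 67, 36]);
translate([42, 0, 1146]) cube([412, 67, 36]);


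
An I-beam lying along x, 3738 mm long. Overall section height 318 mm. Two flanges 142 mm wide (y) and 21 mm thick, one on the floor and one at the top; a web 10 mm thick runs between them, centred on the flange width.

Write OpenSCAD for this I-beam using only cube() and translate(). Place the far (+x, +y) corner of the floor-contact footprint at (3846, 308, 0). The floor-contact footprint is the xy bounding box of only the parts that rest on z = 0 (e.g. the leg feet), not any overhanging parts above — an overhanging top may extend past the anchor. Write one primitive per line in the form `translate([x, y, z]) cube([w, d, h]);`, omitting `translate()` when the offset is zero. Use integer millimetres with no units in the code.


translate([108, 166, 0]) cube([3738, 142, 21]);
translate([108, 232, 21]) cube([3738, 10, 276]);
translate([108, 166, 297]) cube([3738, 142, 21]);


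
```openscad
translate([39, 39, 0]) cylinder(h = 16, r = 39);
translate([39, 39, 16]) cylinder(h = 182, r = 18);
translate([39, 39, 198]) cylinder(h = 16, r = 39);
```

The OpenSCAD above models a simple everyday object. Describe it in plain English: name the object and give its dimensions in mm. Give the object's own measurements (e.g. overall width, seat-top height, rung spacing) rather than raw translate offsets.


A spool: two coaxial disc flanges of radius 39 mm and thickness 16 mm, joined by a core cylinder of radius 18 mm and height 182 mm. The lower flange rests on z = 0 and the three cylinders share a vertical axis.


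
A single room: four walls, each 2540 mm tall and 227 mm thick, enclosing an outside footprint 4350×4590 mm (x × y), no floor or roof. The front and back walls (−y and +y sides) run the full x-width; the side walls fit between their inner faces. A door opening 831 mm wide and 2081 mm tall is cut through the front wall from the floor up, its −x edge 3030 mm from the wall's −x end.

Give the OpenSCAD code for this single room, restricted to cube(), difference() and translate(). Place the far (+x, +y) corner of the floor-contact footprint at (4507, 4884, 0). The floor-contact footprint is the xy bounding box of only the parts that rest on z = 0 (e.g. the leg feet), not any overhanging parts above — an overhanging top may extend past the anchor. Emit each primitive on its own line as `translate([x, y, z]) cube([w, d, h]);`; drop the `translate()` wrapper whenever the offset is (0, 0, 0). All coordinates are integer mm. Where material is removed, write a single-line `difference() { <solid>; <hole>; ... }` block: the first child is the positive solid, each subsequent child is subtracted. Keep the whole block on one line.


difference() { translate([157, 294, 0]) cube([4350, 227, 2540]); translate([3187, 294, 0]) cube([831, 227, 2081]); }
translate([157, 4657, 0]) cube([4350, 227, 2540]);
translate([157, 521, 0]) cube([227, 4136, 2540]);
translate([4280, 521, 0]) cube([227, 4136, 2540]);


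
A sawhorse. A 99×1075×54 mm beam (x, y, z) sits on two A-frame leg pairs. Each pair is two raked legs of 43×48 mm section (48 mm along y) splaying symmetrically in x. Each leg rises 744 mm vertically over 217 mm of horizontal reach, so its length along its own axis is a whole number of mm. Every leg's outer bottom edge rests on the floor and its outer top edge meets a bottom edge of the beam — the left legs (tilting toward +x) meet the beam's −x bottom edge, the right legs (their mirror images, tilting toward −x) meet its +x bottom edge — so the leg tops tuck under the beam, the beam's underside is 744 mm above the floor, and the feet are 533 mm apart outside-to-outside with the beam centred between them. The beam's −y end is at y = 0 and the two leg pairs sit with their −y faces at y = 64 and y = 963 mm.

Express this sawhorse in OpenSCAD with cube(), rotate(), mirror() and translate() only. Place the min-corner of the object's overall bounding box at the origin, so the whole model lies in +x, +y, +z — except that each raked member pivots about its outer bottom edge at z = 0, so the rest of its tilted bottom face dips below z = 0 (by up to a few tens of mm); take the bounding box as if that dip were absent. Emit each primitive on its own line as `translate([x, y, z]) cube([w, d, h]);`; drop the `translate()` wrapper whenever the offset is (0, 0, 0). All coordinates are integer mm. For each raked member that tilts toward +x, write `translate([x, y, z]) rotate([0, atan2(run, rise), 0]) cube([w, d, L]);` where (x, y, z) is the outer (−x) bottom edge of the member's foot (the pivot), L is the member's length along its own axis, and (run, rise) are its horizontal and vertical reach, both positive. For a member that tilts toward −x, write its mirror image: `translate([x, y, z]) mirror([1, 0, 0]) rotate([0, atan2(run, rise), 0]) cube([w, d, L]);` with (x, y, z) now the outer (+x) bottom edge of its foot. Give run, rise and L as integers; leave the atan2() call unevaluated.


translate([217, 0, 744]) cube([99, 1075, 54]);
translate([0, 64, 0]) rotate([0, atan2(217, 744), 0]) cube([43, 48, 775]);
translate([533, 64, 0]) mirror([1, 0, 0]) rotate([0, atan2(217, 744), 0]) cube([43, 48, 775]);
translate([0, 963, 0]) rotate([0, atan2(217, 744), 0]) cube([43, 48, 775]);
translate([533, 963, 0]) mirror([1, 0, 0]) rotate([0, atan2(217, 744), 0]) cube([43, 48, 775]);


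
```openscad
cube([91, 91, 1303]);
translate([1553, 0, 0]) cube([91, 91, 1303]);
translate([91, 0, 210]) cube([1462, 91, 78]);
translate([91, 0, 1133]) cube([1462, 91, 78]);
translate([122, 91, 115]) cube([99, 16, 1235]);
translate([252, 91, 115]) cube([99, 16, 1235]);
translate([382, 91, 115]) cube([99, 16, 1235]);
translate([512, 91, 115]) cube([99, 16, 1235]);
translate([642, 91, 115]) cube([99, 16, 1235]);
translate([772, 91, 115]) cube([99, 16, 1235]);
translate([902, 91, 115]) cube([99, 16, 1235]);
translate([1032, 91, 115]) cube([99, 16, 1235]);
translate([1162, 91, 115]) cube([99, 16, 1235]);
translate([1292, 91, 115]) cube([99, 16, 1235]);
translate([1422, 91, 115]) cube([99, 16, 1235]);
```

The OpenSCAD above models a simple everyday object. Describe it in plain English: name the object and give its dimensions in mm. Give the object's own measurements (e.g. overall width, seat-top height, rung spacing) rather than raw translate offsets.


A fence section. Two 91×91 mm posts, 1303 mm tall, stand on the floor with a clear span of 1462 mm between their inner faces. Two horizontal rails of 91×78 mm section span the gap between the posts with their undersides at z = 210 mm and z = 1133 mm, flush with the posts' −y face. 11 pickets, each 99 mm wide, 16 mm thick and 1235 mm tall, are fixed to the +y face of the rails with their bottoms at z = 115 mm, spaced across the span with a 31 mm gap after the −x post and between neighbouring pickets, with 32 mm left before the +x post.


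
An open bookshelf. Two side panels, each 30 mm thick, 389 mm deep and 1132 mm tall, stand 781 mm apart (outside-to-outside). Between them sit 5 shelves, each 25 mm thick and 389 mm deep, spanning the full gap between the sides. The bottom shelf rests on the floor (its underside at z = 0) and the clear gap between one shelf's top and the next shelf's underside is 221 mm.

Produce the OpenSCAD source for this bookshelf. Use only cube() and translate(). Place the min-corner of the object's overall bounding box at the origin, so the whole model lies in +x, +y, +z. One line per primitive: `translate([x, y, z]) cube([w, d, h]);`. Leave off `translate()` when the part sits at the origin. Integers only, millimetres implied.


cube([30, 389, 1132]);
translate([751, 0, 0]) cube([30, 389, 1132]);
translate([30, 0, 0]) cube([721, 389, 25]);
translate([30, 0, 246]) cube([721, 389, 25]);
translate([30, 0, 492]) cube([721, 389, 25]);
translate([30, 0, 738]) cube([721, 389, 25]);
translate([30, 0, 984]) cube([721, 389, 25]);


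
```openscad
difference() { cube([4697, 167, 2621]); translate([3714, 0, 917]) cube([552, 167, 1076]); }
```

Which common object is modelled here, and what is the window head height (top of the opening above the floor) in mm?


A wall with a window opening. The window head height is 1993 mm.

A wall with a rectangular opening subtracted — a window. Sill at z = 917, opening 1076 mm tall, so the head is at 917 + 1076 = 1993 mm.


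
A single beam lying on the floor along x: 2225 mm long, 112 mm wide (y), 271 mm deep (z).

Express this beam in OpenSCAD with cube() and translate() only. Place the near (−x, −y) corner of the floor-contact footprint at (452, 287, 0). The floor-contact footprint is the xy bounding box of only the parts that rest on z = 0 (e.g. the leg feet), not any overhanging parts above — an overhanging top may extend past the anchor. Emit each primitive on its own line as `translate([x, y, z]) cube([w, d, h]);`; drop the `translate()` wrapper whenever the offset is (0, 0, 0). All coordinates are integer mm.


translate([452, 287, 0]) cube([2225, 112, 271]);


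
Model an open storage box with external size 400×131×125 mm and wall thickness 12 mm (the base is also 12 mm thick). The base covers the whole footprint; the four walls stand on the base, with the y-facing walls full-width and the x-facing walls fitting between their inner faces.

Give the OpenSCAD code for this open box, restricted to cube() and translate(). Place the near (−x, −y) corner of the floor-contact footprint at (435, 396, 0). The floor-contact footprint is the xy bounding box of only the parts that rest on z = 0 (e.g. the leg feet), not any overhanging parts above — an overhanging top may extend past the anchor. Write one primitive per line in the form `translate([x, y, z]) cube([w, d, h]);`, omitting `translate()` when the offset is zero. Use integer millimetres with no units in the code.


translate([435, 396, 0]) cube([400, 131, 12]);
translate([435, 396, 12]) cube([400, 12, 113]);
translate([435, 515, 12]) cube([400, 12, 113]);
translate([435, 408, 12]) cube([12, 107, 113]);
translate([823, 408, 12]) cube([12, 107, 113]);


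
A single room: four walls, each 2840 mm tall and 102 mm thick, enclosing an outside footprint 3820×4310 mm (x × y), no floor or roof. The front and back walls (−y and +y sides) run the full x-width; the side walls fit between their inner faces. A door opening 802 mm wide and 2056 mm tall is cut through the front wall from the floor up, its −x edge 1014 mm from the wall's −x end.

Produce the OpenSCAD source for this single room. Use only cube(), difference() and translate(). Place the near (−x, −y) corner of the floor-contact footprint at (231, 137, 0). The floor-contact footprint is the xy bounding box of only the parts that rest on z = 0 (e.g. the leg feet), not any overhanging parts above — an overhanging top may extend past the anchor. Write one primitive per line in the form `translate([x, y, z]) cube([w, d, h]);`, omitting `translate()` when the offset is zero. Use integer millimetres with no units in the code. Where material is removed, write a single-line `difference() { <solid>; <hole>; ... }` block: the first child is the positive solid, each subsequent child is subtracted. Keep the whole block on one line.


difference() { translate([231, 137, 0]) cube([3820, 102, 2840]); translate([1245, 137, 0]) cube([802, 102, 2056]); }
translate([231, 4345, 0]) cube([3820, 102, 2840]);
translate([231, 239, 0]) cube([102, 4106, 2840]);
translate([3949, 239, 0]) cube([102, 4106, 2840]);


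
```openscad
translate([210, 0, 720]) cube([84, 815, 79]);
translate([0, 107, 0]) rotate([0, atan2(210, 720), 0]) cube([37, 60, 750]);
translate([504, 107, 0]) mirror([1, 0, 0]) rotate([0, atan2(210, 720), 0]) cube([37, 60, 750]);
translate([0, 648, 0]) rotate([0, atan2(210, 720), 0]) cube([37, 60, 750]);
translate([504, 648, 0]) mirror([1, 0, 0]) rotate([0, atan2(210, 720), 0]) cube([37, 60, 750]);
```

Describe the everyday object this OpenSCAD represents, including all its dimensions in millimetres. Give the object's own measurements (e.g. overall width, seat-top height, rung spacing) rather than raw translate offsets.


A sawhorse. A 84×815×79 mm beam (x, y, z) sits on two A-frame leg pairs. Each pair is two raked legs of 37×60 mm section (60 mm along y) splaying symmetrically in x. Each leg rises 720 mm vertically over 210 mm of horizontal reach and is 750 mm long along its own axis. Every leg's outer bottom edge rests on the floor and its outer top edge meets a bottom edge of the beam — the left legs (tilting toward +x) meet the beam's −x bottom edge, the right legs (their mirror images, tilting toward −x) meet its +x bottom edge — so the leg tops tuck under the beam, the beam's underside is 720 mm above the floor, and the feet are 504 mm apart outside-to-outside with the beam centred between them. The two leg pairs are set in 107 mm from either end of the beam.


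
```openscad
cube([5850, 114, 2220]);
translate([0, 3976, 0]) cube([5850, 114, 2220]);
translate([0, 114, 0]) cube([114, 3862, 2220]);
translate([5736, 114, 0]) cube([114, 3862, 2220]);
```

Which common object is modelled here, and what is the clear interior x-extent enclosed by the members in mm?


A house (or room) frame. The interior width is 5622 mm.

Four 2220 mm walls enclosing a rectangle with no floor or roof — a room or house frame. Outside width is 5850 mm and wall thickness is 114 mm, so the interior width is 5850 − 2 × 114 = 5622 mm.


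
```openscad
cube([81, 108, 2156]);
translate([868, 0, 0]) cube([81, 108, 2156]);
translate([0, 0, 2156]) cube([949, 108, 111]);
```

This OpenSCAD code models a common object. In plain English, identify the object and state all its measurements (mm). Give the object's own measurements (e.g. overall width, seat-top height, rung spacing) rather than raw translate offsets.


A door frame. The clear opening is 787 mm wide and 2156 mm high. Two 81 mm wide jambs, 108 mm deep, stand either side of the opening from the floor to the top of the opening. A 111 mm thick head sits across the top of both jambs, spanning the full outside width of the frame.


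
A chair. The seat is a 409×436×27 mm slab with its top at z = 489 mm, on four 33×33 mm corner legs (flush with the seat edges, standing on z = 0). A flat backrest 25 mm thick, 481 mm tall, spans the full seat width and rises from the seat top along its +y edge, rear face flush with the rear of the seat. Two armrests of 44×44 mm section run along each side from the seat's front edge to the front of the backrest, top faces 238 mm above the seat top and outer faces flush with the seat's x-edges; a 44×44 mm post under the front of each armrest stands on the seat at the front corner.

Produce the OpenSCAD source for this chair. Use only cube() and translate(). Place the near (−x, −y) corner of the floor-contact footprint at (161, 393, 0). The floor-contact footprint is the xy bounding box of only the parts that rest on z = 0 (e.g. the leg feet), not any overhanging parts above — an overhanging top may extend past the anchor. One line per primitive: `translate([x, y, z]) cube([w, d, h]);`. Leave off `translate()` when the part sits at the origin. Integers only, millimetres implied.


translate([161, 393, 462]) cube([409, 436, 27]);
translate([161, 393, 0]) cube([33, 33, 462]);
translate([537, 393, 0]) cube([33, 33, 462]);
translate([161, 796, 0]) cube([33, 33, 462]);
translate([537, 796, 0]) cube([33, 33, 462]);
translate([161, 804, 489]) cube([409, 25, 481]);
translate([161, 393, 683]) cube([44, 411, 44]);
translate([526, 393, 683]) cube([44, 411, 44]);
translate([161, 393, 489]) cube([44, 44, 194]);
translate([526, 393, 489]) cube([44, 44, 194]);


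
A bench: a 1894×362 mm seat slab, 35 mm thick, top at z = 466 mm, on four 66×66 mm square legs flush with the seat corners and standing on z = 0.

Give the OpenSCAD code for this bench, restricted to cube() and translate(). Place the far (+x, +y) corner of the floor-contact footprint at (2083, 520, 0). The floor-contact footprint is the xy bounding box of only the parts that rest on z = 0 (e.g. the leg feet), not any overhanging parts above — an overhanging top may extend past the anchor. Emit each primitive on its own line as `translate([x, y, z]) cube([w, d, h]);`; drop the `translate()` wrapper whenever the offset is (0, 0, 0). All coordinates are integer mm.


translate([189, 158, 431]) cube([1894, 362, 35]);
translate([189, 158, 0]) cube([66, 66, 431]);
translate([189, 454, 0]) cube([66, 66, 431]);
translate([2017, 158, 0]) cube([66, 66, 431]);
translate([2017, 454, 0]) cube([66, 66, 431]);


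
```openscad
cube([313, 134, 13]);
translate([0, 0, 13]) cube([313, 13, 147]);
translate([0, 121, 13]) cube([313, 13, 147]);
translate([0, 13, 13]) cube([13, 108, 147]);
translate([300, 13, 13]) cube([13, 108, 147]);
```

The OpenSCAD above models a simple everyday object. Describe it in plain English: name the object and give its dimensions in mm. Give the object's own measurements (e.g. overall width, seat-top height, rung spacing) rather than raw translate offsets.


An open-topped rectangular box: outside dimensions 313×134×160 mm, with a uniform wall and base thickness of 13 mm. The base is a full 313×134 slab on the floor; four walls sit on top of the base. The front and back walls (the −y and +y sides) span the full width; the two side walls fit between them.


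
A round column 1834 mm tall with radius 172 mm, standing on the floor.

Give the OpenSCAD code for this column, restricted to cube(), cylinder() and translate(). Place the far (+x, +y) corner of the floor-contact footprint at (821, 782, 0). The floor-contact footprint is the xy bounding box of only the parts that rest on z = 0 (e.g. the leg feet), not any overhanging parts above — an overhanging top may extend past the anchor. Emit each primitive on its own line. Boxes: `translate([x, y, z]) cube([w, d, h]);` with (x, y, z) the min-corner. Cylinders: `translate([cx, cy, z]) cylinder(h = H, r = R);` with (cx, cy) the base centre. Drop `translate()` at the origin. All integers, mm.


translate([649, 610, 0]) cylinder(h = 1834, r = 172);


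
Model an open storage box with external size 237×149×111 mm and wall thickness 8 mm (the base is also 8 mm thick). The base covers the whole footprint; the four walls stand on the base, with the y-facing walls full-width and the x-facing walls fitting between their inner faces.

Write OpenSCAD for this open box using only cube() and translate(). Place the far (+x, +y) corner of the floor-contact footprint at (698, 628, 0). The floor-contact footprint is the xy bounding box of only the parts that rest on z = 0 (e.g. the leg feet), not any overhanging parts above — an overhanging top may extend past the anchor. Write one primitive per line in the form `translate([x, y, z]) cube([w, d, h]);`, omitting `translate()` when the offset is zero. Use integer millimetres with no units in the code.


translate([461, 479, 0]) cube([237, 149, 8]);
translate([461, 479, 8]) cube([237, 8, 103]);
translate([461, 620, 8]) cube([237, 8, 103]);
translate([461, 487, 8]) cube([8, 133, 103]);
translate([690, 487, 8]) cube([8, 133, 103]);
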